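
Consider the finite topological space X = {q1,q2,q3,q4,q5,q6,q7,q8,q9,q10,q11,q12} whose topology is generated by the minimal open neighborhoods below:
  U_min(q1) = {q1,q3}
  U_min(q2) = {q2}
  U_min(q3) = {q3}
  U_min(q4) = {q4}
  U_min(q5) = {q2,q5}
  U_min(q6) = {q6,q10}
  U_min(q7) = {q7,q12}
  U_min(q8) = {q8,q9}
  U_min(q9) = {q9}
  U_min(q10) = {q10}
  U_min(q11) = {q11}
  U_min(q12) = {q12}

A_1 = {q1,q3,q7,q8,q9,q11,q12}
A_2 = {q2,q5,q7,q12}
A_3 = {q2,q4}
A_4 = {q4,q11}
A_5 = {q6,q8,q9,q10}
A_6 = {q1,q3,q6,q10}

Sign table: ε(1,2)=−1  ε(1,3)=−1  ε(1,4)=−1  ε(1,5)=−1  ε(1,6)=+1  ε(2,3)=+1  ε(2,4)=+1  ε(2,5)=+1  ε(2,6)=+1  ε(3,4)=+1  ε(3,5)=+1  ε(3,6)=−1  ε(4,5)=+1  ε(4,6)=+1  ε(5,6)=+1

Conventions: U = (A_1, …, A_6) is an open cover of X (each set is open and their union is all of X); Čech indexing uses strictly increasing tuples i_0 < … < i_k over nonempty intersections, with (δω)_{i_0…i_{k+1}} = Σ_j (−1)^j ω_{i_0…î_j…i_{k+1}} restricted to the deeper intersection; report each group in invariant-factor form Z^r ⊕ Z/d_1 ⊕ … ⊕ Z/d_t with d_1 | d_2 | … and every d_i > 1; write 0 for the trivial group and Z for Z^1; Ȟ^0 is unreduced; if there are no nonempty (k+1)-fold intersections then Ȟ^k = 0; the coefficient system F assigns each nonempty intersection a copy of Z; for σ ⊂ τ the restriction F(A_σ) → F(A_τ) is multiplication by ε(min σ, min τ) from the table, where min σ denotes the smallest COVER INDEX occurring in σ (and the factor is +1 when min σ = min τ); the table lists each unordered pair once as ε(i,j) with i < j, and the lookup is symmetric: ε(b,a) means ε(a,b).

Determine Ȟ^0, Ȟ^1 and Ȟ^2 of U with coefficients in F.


Ȟ^0 = 0, Ȟ^1 = Z ⊕ Z/2 and Ȟ^2 = 0

nerve of the cover:
  A12={q7,q12} A14={q11} A15={q8,q9} A16={q1,q3} A23={q2} A34={q4} A56={q6,q10}
C dims 6,7; δ0: rk 6, SNF 1^5·2
Ȟ^0 = (6 − 6) − 0 = 0, so Ȟ^0 ≅ 0
Ȟ^1 = (7 − 0) − 6 = 1 plus torsion [2], so Ȟ^1 ≅ Z ⊕ Z/2
Ȟ^2 = (0 − 0) − 0 = 0, so Ȟ^2 ≅ 0


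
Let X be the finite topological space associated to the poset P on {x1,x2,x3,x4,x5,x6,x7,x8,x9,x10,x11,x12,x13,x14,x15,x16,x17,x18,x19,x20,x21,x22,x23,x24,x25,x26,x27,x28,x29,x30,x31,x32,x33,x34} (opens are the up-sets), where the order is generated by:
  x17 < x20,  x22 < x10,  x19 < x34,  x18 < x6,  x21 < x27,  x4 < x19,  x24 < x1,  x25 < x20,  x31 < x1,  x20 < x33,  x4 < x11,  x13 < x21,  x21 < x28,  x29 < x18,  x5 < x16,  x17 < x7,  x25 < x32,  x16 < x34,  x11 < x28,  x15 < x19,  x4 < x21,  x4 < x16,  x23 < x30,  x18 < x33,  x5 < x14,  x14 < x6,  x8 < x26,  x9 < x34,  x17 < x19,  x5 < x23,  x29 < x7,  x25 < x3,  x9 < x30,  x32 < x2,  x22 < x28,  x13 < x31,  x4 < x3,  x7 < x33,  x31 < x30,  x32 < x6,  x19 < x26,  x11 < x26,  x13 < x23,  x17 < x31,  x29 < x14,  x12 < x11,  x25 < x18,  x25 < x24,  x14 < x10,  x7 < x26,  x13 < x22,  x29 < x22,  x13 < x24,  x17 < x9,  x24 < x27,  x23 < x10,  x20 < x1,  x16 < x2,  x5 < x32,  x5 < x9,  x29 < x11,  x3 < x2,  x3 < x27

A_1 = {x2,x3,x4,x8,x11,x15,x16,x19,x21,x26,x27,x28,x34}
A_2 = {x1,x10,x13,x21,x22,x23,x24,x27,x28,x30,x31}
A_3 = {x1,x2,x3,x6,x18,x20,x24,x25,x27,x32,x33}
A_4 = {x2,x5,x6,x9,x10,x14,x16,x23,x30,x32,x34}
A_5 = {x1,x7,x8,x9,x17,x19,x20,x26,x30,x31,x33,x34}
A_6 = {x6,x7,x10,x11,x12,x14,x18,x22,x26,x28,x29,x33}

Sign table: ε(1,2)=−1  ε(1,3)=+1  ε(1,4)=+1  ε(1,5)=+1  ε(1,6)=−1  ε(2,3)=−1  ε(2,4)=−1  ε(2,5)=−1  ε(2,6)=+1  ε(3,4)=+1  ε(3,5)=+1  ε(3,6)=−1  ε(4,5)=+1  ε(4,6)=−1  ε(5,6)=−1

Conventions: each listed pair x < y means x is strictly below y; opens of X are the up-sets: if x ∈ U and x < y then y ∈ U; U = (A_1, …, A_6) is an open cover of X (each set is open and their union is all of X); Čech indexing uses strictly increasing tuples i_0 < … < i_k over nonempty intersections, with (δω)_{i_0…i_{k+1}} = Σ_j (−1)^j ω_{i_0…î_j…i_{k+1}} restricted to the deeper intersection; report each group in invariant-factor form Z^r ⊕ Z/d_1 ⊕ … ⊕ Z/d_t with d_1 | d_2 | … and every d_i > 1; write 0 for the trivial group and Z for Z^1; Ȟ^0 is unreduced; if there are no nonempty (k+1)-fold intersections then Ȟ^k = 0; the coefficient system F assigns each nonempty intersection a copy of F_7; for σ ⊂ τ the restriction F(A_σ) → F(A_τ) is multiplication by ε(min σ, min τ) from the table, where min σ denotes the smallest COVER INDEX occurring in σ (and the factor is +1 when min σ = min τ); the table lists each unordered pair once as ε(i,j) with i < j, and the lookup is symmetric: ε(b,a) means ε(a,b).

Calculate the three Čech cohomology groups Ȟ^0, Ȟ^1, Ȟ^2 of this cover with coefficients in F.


nonempty intersections:
  A12={x21,x27,x28} A13={x2,x3,x27} A14={x2,x16,x34} A15={x8,x19,x26,x34} A16={x11,x26,x28} A23={x1,x24,x27} A24={x10,x23,x30} A25={x1,x30,x31} A26={x10,x22,x28} A34={x2,x6,x32} A35={x1,x20,x33} A36={x6,x18,x33} A45={x9,x30,x34} A46={x6,x10,x14} A56={x7,x26,x33}
  A123={x27} A126={x28} A134={x2} A145={x34} A156={x26} A235={x1} A245={x30} A246={x10} A346={x6} A356={x33}
C dims 6,15,10; δ0: rk_F7 5; δ1: rk_F7 10
Ȟ^0: (6−5)−0=1 ⇒ Z/7
Ȟ^1: (15−10)−5=0 ⇒ 0
Ȟ^2: (10−0)−10=0 ⇒ 0

Ȟ^0 = Z/7, Ȟ^1 = 0, Ȟ^2 = 0


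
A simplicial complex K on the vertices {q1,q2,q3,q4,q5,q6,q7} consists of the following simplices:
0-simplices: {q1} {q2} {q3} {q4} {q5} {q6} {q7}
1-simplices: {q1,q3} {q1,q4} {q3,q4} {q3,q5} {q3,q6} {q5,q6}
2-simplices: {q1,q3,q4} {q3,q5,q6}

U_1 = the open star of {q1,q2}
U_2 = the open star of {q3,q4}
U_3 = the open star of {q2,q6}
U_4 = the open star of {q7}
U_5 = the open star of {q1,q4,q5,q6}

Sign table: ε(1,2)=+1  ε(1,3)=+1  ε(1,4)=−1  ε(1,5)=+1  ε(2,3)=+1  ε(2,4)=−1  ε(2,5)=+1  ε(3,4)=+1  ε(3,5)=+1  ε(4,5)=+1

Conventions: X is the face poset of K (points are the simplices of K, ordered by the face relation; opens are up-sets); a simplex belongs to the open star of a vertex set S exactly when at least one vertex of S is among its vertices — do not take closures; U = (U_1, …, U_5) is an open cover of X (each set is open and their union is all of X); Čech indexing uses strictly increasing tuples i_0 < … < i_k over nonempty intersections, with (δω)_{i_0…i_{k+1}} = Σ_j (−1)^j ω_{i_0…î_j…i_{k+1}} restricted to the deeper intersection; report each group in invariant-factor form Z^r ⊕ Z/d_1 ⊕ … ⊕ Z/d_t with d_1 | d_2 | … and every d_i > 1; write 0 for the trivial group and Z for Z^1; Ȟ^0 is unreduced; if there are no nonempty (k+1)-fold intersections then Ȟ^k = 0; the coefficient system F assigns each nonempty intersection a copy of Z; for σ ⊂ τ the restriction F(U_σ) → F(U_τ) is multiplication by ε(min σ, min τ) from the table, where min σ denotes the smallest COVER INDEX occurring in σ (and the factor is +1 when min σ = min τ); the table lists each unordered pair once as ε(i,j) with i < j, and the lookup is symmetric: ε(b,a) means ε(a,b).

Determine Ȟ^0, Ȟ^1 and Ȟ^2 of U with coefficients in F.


Ȟ^0 = Z^2, Ȟ^1 = Z and Ȟ^2 = 0

intersection data:
  U1={{q1},{q2},{q1,q3},{q1,q4},{q1,q3,q4}} U2={{q3},{q4},{q1,q3},{q1,q4},{q3,q4},{q3,q5},{q3,q6},{q1,q3,q4},{q3,q5,q6}} U3={{q2},{q6},{q3,q6},{q5,q6},{q3,q5,q6}} U4={{q7}} U5={{q1},{q4},{q5},{q6},{q1,q3},{q1,q4},{q3,q4},{q3,q5},{q3,q6},{q5,q6},{q1,q3,q4},{q3,q5,q6}}
  U12={{q1,q3},{q1,q4},{q1,q3,q4}} U13={{q2}} U15={{q1},{q1,q3},{q1,q4},{q1,q3,q4}} U23={{q3,q6},{q3,q5,q6}} U25={{q4},{q1,q3},{q1,q4},{q3,q4},{q3,q5},{q3,q6},{q1,q3,q4},{q3,q5,q6}} U35={{q6},{q3,q6},{q5,q6},{q3,q5,q6}}
  U125={{q1,q3},{q1,q4},{q1,q3,q4}} U235={{q3,q6},{q3,q5,q6}}
C dims 5,6,2; δ0: rk 3, SNF 1^3; δ1: rk 2, SNF 1^2
Ȟ^0 = (5 − 3) − 0 = 2, so Ȟ^0 ≅ Z^2
Ȟ^1 = (6 − 2) − 3 = 1, so Ȟ^1 ≅ Z
Ȟ^2 = (2 − 0) − 2 = 0, so Ȟ^2 ≅ 0


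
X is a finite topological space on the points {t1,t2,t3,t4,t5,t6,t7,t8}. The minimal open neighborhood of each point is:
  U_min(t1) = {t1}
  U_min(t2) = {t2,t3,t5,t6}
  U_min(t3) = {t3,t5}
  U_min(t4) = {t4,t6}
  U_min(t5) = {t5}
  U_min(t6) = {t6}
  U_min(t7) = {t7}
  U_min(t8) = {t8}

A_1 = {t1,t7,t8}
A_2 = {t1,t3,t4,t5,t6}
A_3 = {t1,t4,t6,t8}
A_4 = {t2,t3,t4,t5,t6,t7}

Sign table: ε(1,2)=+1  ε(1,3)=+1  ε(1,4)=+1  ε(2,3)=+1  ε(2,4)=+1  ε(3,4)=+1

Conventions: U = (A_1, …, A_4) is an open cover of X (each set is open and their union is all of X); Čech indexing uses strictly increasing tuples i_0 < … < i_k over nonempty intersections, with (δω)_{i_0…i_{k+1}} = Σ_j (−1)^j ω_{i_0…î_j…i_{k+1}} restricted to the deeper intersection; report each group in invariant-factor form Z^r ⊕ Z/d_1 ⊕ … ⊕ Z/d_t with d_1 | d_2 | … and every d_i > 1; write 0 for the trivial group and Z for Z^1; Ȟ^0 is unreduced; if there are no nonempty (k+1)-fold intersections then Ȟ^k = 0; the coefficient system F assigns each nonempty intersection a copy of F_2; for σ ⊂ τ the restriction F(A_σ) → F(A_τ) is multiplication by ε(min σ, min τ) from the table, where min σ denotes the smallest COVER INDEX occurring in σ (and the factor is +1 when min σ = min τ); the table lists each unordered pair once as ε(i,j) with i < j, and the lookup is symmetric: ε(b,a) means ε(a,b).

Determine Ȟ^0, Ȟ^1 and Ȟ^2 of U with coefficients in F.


nonempty overlaps:
  A12={t1} A13={t1,t8} A14={t7} A23={t1,t4,t6} A24={t3,t4,t5,t6} A34={t4,t6}
  A123={t1} A234={t4,t6}
C dims 4,6,2; δ0: rk_F2 3; δ1: rk_F2 2
degree 0: 4−3−0 = 1 → Ȟ^0 ≅ Z/2
degree 1: 6−2−3 = 1 → Ȟ^1 ≅ Z/2
degree 2: 2−0−2 = 0 → Ȟ^2 ≅ 0

Ȟ^0 ≅ Z/2,  Ȟ^1 ≅ Z/2,  Ȟ^2 ≅ 0


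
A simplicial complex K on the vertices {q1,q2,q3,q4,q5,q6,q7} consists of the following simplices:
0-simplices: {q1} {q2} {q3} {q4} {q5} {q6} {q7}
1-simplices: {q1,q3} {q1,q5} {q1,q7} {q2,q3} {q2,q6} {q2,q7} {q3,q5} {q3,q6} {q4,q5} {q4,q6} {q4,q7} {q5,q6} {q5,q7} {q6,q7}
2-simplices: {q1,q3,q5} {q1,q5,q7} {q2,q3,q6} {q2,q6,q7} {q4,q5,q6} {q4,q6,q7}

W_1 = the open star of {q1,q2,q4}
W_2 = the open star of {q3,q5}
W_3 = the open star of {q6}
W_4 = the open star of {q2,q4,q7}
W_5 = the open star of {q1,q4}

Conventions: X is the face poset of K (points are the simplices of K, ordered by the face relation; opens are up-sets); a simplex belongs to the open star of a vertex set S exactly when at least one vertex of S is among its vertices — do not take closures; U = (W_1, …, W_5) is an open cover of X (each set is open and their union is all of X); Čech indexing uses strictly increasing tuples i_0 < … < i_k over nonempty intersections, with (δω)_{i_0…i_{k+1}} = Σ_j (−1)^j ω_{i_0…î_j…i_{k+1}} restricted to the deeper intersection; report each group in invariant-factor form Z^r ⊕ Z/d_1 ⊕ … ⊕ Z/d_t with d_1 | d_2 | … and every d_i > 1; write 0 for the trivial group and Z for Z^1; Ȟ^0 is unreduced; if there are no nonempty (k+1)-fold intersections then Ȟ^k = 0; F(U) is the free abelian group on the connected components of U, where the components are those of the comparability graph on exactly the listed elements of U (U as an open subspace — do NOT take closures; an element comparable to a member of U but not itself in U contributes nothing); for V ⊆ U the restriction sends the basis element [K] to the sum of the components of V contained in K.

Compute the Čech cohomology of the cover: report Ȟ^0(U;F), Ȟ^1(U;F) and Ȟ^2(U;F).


Ȟ^0 = Z, Ȟ^1 = Z^2 and Ȟ^2 = 0

cover nerve:
  W1={{q1},{q2},{q4},{q1,q3},{q1,q5},{q1,q7},{q2,q3},{q2,q6},{q2,q7},{q4,q5},{q4,q6},{q4,q7},{q1,q3,q5},{q1,q5,q7},{q2,q3,q6},{q2,q6,q7},{q4,q5,q6},{q4,q6,q7}} W2={{q3},{q5},{q1,q3},{q1,q5},{q2,q3},{q3,q5},{q3,q6},{q4,q5},{q5,q6},{q5,q7},{q1,q3,q5},{q1,q5,q7},{q2,q3,q6},{q4,q5,q6}} W3={{q6},{q2,q6},{q3,q6},{q4,q6},{q5,q6},{q6,q7},{q2,q3,q6},{q2,q6,q7},{q4,q5,q6},{q4,q6,q7}} W4={{q2},{q4},{q7},{q1,q7},{q2,q3},{q2,q6},{q2,q7},{q4,q5},{q4,q6},{q4,q7},{q5,q7},{q6,q7},{q1,q5,q7},{q2,q3,q6},{q2,q6,q7},{q4,q5,q6},{q4,q6,q7}} W5={{q1},{q4},{q1,q3},{q1,q5},{q1,q7},{q4,q5},{q4,q6},{q4,q7},{q1,q3,q5},{q1,q5,q7},{q4,q5,q6},{q4,q6,q7}}
  W12={{q1,q3},{q1,q5},{q2,q3},{q4,q5},{q1,q3,q5},{q1,q5,q7},{q2,q3,q6},{q4,q5,q6}} W13={{q2,q6},{q4,q6},{q2,q3,q6},{q2,q6,q7},{q4,q5,q6},{q4,q6,q7}} W14={{q2},{q4},{q1,q7},{q2,q3},{q2,q6},{q2,q7},{q4,q5},{q4,q6},{q4,q7},{q1,q5,q7},{q2,q3,q6},{q2,q6,q7},{q4,q5,q6},{q4,q6,q7}} W15={{q1},{q4},{q1,q3},{q1,q5},{q1,q7},{q4,q5},{q4,q6},{q4,q7},{q1,q3,q5},{q1,q5,q7},{q4,q5,q6},{q4,q6,q7}} W23={{q3,q6},{q5,q6},{q2,q3,q6},{q4,q5,q6}} W24={{q2,q3},{q4,q5},{q5,q7},{q1,q5,q7},{q2,q3,q6},{q4,q5,q6}} W25={{q1,q3},{q1,q5},{q4,q5},{q1,q3,q5},{q1,q5,q7},{q4,q5,q6}} W34={{q2,q6},{q4,q6},{q6,q7},{q2,q3,q6},{q2,q6,q7},{q4,q5,q6},{q4,q6,q7}} W35={{q4,q6},{q4,q5,q6},{q4,q6,q7}} W45={{q4},{q1,q7},{q4,q5},{q4,q6},{q4,q7},{q1,q5,q7},{q4,q5,q6},{q4,q6,q7}}
  W123={{q2,q3,q6},{q4,q5,q6}} W124={{q2,q3},{q4,q5},{q1,q5,q7},{q2,q3,q6},{q4,q5,q6}} W125={{q1,q3},{q1,q5},{q4,q5},{q1,q3,q5},{q1,q5,q7},{q4,q5,q6}} W134={{q2,q6},{q4,q6},{q2,q3,q6},{q2,q6,q7},{q4,q5,q6},{q4,q6,q7}} W135={{q4,q6},{q4,q5,q6},{q4,q6,q7}} W145={{q4},{q1,q7},{q4,q5},{q4,q6},{q4,q7},{q1,q5,q7},{q4,q5,q6},{q4,q6,q7}} W234={{q2,q3,q6},{q4,q5,q6}} W235={{q4,q5,q6}} W245={{q4,q5},{q1,q5,q7},{q4,q5,q6}} W345={{q4,q6},{q4,q5,q6},{q4,q6,q7}}
  W1234={{q2,q3,q6},{q4,q5,q6}} W1235={{q4,q5,q6}} W1245={{q4,q5},{q1,q5,q7},{q4,q5,q6}} W1345={{q4,q6},{q4,q5,q6},{q4,q6,q7}} W2345={{q4,q5,q6}}
  W12345={{q4,q5,q6}}
components per intersection:
  W1: {{q1},{q1,q3},{q1,q5},{q1,q7},{q1,q3,q5},{q1,q5,q7}} {{q2},{q2,q3},{q2,q6},{q2,q7},{q2,q3,q6},{q2,q6,q7}} {{q4},{q4,q5},{q4,q6},{q4,q7},{q4,q5,q6},{q4,q6,q7}}
  W2: {{q3},{q5},{q1,q3},{q1,q5},{q2,q3},{q3,q5},{q3,q6},{q4,q5},{q5,q6},{q5,q7},{q1,q3,q5},{q1,q5,q7},{q2,q3,q6},{q4,q5,q6}}
  W3: {{q6},{q2,q6},{q3,q6},{q4,q6},{q5,q6},{q6,q7},{q2,q3,q6},{q2,q6,q7},{q4,q5,q6},{q4,q6,q7}}
  W4: {{q2},{q4},{q7},{q1,q7},{q2,q3},{q2,q6},{q2,q7},{q4,q5},{q4,q6},{q4,q7},{q5,q7},{q6,q7},{q1,q5,q7},{q2,q3,q6},{q2,q6,q7},{q4,q5,q6},{q4,q6,q7}}
  W5: {{q1},{q1,q3},{q1,q5},{q1,q7},{q1,q3,q5},{q1,q5,q7}} {{q4},{q4,q5},{q4,q6},{q4,q7},{q4,q5,q6},{q4,q6,q7}}
  W12: {{q1,q3},{q1,q5},{q1,q3,q5},{q1,q5,q7}} {{q2,q3},{q2,q3,q6}} {{q4,q5},{q4,q5,q6}}
  W13: {{q2,q6},{q2,q3,q6},{q2,q6,q7}} {{q4,q6},{q4,q5,q6},{q4,q6,q7}}
  W14: {{q2},{q2,q3},{q2,q6},{q2,q7},{q2,q3,q6},{q2,q6,q7}} {{q4},{q4,q5},{q4,q6},{q4,q7},{q4,q5,q6},{q4,q6,q7}} {{q1,q7},{q1,q5,q7}}
  W15: {{q1},{q1,q3},{q1,q5},{q1,q7},{q1,q3,q5},{q1,q5,q7}} {{q4},{q4,q5},{q4,q6},{q4,q7},{q4,q5,q6},{q4,q6,q7}}
  W23: {{q3,q6},{q2,q3,q6}} {{q5,q6},{q4,q5,q6}}
  W24: {{q2,q3},{q2,q3,q6}} {{q4,q5},{q4,q5,q6}} {{q5,q7},{q1,q5,q7}}
  W25: {{q1,q3},{q1,q5},{q1,q3,q5},{q1,q5,q7}} {{q4,q5},{q4,q5,q6}}
  W34: {{q2,q6},{q4,q6},{q6,q7},{q2,q3,q6},{q2,q6,q7},{q4,q5,q6},{q4,q6,q7}}
  W35: {{q4,q6},{q4,q5,q6},{q4,q6,q7}}
  W45: {{q4},{q4,q5},{q4,q6},{q4,q7},{q4,q5,q6},{q4,q6,q7}} {{q1,q7},{q1,q5,q7}}
  W123: {{q2,q3,q6}} {{q4,q5,q6}}
  W124: {{q2,q3},{q2,q3,q6}} {{q4,q5},{q4,q5,q6}} {{q1,q5,q7}}
  W125: {{q1,q3},{q1,q5},{q1,q3,q5},{q1,q5,q7}} {{q4,q5},{q4,q5,q6}}
  W134: {{q2,q6},{q2,q3,q6},{q2,q6,q7}} {{q4,q6},{q4,q5,q6},{q4,q6,q7}}
  W135: {{q4,q6},{q4,q5,q6},{q4,q6,q7}}
  W145: {{q4},{q4,q5},{q4,q6},{q4,q7},{q4,q5,q6},{q4,q6,q7}} {{q1,q7},{q1,q5,q7}}
  W234: {{q2,q3,q6}} {{q4,q5,q6}}
  W235: {{q4,q5,q6}}
  W245: {{q4,q5},{q4,q5,q6}} {{q1,q5,q7}}
  W345: {{q4,q6},{q4,q5,q6},{q4,q6,q7}}
  W1234: {{q2,q3,q6}} {{q4,q5,q6}}
  W1235: {{q4,q5,q6}}
  W1245: {{q4,q5},{q4,q5,q6}} {{q1,q5,q7}}
  W1345: {{q4,q6},{q4,q5,q6},{q4,q6,q7}}
  W2345: {{q4,q5,q6}}
  W12345: {{q4,q5,q6}}
C dims 8,21,18,7; δ0: rk 7, SNF 1^7; δ1: rk 12, SNF 1^12; δ2: rk 6, SNF 1^6
Ȟ^0: (8−7)−0=1 ⇒ Z
Ȟ^1: (21−12)−7=2 ⇒ Z^2
Ȟ^2: (18−6)−12=0 ⇒ 0


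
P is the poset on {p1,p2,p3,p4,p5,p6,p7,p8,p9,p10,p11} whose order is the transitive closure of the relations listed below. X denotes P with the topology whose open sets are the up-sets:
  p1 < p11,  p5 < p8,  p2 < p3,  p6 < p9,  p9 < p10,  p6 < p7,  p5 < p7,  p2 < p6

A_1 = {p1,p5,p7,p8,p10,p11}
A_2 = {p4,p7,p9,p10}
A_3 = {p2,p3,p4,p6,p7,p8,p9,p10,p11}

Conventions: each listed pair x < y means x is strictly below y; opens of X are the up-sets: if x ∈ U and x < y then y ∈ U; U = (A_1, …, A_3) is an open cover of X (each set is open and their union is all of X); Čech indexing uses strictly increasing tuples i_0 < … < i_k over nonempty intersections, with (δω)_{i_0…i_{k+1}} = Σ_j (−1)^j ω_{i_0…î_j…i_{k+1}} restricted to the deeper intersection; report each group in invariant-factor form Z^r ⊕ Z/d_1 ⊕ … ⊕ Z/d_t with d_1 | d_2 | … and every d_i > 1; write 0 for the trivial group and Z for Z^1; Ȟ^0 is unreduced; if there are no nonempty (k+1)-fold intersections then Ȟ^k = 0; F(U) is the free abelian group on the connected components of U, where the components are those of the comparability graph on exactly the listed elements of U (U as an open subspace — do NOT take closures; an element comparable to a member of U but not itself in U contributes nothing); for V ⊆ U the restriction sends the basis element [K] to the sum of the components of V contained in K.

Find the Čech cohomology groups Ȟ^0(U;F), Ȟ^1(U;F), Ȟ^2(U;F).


nerve simplices:
  A12={p7,p10} A13={p7,p8,p10,p11} A23={p4,p7,p9,p10}
  A123={p7,p10}
components per intersection:
  A1: {p1,p11} {p5,p7,p8} {p10}
  A2: {p4} {p7} {p9,p10}
  A3: {p2,p3,p6,p7,p9,p10} {p4} {p8} {p11}
  A12: {p7} {p10}
  A13: {p7} {p8} {p10} {p11}
  A23: {p4} {p7} {p9,p10}
  A123: {p7} {p10}
C dims 10,9,2; δ0: rk 7, SNF 1^7; δ1: rk 2, SNF 1^2
degree 0: 10−7−0 = 3 → Ȟ^0 ≅ Z^3
degree 1: 9−2−7 = 0 → Ȟ^1 ≅ 0
degree 2: 2−0−2 = 0 → Ȟ^2 ≅ 0

Ȟ^0(U;F) ≅ Z^3; Ȟ^1(U;F) ≅ 0; Ȟ^2(U;F) ≅ 0


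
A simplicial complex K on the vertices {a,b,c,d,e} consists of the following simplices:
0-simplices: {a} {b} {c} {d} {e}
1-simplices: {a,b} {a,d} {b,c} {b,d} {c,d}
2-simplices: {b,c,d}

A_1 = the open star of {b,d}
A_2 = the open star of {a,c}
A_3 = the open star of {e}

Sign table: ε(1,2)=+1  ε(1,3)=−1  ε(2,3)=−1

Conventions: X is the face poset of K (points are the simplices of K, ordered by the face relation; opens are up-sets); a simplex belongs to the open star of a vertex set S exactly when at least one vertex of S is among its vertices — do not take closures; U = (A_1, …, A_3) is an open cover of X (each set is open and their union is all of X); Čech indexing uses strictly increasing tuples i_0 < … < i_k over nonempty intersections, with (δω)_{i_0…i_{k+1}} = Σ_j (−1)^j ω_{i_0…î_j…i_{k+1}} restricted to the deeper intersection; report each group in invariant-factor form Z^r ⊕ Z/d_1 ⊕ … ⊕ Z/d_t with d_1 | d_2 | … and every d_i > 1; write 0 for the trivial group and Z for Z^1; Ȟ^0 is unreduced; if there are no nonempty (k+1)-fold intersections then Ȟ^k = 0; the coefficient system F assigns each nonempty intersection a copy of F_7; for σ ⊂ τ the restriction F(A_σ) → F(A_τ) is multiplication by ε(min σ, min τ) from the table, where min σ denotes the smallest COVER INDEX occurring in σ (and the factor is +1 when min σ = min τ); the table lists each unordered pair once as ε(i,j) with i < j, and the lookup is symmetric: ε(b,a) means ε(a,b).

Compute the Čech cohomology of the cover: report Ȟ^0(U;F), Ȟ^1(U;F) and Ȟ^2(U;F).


Ȟ^0 = Z/7 ⊕ Z/7, Ȟ^1 = 0 and Ȟ^2 = 0

nerve simplices:
  A1={{b},{d},{a,b},{a,d},{b,c},{b,d},{c,d},{b,c,d}} A2={{a},{c},{a,b},{a,d},{b,c},{c,d},{b,c,d}} A3={{e}}
  A12={{a,b},{a,d},{b,c},{c,d},{b,c,d}}
C dims 3,1; δ0: rk_F7 1
degree 0: 3−1−0 = 2 → Ȟ^0 ≅ Z/7 ⊕ Z/7
degree 1: 1−0−1 = 0 → Ȟ^1 ≅ 0
degree 2: 0−0−0 = 0 → Ȟ^2 ≅ 0


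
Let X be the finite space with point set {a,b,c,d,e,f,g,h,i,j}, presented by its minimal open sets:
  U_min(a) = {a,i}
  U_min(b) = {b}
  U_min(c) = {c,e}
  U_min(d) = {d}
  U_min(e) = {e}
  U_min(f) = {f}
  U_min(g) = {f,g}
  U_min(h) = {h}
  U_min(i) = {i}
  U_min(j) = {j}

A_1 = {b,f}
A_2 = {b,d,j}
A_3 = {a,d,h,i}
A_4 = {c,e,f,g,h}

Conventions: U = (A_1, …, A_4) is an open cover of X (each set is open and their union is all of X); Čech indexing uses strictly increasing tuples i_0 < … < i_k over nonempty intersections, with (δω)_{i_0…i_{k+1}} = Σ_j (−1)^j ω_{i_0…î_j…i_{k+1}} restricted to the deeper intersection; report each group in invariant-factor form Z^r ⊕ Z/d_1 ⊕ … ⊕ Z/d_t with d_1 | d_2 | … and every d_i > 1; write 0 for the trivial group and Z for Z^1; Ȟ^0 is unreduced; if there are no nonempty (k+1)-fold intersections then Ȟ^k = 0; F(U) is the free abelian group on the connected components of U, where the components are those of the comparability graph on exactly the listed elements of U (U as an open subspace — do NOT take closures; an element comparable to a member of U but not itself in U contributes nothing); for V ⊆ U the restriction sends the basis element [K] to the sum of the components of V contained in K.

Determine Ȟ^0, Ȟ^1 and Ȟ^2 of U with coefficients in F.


nerve simplices:
  A12={b} A14={f} A23={d} A34={h}
components per intersection:
  A1: {b} {f}
  A2: {b} {d} {j}
  A3: {a,i} {d} {h}
  A4: {c,e} {f,g} {h}
  A12: {b}
  A14: {f}
  A23: {d}
  A34: {h}
C dims 11,4; δ0: rk 4, SNF 1^4
degree 0: 11−4−0 = 7 → Ȟ^0 ≅ Z^7
degree 1: 4−0−4 = 0 → Ȟ^1 ≅ 0
degree 2: 0−0−0 = 0 → Ȟ^2 ≅ 0

Ȟ^0(U;F) ≅ Z^7,  Ȟ^1(U;F) ≅ 0,  Ȟ^2(U;F) ≅ 0


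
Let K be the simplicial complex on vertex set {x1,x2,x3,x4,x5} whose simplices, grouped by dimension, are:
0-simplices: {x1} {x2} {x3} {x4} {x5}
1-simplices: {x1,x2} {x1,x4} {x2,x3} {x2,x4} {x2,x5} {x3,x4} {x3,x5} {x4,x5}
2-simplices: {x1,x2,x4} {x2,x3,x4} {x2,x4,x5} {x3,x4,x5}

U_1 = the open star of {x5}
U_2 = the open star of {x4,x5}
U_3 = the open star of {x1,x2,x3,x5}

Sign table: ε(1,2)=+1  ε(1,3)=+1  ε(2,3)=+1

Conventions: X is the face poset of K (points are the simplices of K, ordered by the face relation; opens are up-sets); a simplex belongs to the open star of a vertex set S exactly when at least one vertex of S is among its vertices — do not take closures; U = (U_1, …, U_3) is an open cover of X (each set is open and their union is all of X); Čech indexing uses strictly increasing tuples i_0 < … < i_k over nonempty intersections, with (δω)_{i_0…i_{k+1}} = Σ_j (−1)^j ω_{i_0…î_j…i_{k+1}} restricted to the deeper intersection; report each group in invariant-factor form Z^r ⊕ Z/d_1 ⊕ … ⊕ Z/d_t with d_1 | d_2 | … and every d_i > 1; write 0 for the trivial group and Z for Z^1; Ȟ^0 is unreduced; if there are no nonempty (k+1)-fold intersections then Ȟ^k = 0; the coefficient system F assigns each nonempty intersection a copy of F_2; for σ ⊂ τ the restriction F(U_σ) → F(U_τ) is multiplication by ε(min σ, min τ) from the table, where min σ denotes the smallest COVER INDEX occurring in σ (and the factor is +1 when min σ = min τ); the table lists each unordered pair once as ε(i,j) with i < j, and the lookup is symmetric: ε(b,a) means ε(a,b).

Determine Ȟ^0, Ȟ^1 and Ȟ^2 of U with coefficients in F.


Ȟ^0 = Z/2; Ȟ^1 = 0; Ȟ^2 = 0

cover nerve:
  U1={{x5},{x2,x5},{x3,x5},{x4,x5},{x2,x4,x5},{x3,x4,x5}} U2={{x4},{x5},{x1,x4},{x2,x4},{x2,x5},{x3,x4},{x3,x5},{x4,x5},{x1,x2,x4},{x2,x3,x4},{x2,x4,x5},{x3,x4,x5}} U3={{x1},{x2},{x3},{x5},{x1,x2},{x1,x4},{x2,x3},{x2,x4},{x2,x5},{x3,x4},{x3,x5},{x4,x5},{x1,x2,x4},{x2,x3,x4},{x2,x4,x5},{x3,x4,x5}}
  U12={{x5},{x2,x5},{x3,x5},{x4,x5},{x2,x4,x5},{x3,x4,x5}} U13={{x5},{x2,x5},{x3,x5},{x4,x5},{x2,x4,x5},{x3,x4,x5}} U23={{x5},{x1,x4},{x2,x4},{x2,x5},{x3,x4},{x3,x5},{x4,x5},{x1,x2,x4},{x2,x3,x4},{x2,x4,x5},{x3,x4,x5}}
  U123={{x5},{x2,x5},{x3,x5},{x4,x5},{x2,x4,x5},{x3,x4,x5}}
C dims 3,3,1; δ0: rk_F2 2; δ1: rk_F2 1
Ȟ^0: (3−2)−0=1 ⇒ Z/2
Ȟ^1: (3−1)−2=0 ⇒ 0
Ȟ^2: (1−0)−1=0 ⇒ 0


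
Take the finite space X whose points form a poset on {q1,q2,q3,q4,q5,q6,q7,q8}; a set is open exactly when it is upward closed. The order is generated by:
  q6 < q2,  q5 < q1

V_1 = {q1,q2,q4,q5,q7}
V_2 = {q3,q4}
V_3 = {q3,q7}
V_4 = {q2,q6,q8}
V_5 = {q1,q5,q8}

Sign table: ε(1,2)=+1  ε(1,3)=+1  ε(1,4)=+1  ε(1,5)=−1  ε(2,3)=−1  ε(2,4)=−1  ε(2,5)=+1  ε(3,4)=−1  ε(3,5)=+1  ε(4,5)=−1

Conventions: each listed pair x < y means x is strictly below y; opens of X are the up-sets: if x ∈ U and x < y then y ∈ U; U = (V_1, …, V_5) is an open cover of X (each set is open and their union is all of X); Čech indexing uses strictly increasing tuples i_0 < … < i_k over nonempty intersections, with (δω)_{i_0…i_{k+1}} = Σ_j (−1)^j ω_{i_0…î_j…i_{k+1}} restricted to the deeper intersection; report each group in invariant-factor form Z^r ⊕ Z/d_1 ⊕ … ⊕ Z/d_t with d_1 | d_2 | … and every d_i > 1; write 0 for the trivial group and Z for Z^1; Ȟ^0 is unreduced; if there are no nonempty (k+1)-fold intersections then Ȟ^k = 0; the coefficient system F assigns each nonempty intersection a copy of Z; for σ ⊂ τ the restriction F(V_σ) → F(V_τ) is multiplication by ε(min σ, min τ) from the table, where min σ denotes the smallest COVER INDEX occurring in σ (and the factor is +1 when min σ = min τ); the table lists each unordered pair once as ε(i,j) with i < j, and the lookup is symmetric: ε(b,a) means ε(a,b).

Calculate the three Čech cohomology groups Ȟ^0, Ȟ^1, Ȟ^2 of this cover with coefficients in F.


Ȟ^0 = 0, Ȟ^1 = Z ⊕ Z/2 and Ȟ^2 = 0

nerve of the cover:
  V12={q4} V13={q7} V14={q2} V15={q1,q5} V23={q3} V45={q8}
C dims 5,6; δ0: rk 5, SNF 1^4·2
Ȟ^0 = (5 − 5) − 0 = 0, so Ȟ^0 ≅ 0
Ȟ^1 = (6 − 0) − 5 = 1 plus torsion [2], so Ȟ^1 ≅ Z ⊕ Z/2
Ȟ^2 = (0 − 0) − 0 = 0, so Ȟ^2 ≅ 0


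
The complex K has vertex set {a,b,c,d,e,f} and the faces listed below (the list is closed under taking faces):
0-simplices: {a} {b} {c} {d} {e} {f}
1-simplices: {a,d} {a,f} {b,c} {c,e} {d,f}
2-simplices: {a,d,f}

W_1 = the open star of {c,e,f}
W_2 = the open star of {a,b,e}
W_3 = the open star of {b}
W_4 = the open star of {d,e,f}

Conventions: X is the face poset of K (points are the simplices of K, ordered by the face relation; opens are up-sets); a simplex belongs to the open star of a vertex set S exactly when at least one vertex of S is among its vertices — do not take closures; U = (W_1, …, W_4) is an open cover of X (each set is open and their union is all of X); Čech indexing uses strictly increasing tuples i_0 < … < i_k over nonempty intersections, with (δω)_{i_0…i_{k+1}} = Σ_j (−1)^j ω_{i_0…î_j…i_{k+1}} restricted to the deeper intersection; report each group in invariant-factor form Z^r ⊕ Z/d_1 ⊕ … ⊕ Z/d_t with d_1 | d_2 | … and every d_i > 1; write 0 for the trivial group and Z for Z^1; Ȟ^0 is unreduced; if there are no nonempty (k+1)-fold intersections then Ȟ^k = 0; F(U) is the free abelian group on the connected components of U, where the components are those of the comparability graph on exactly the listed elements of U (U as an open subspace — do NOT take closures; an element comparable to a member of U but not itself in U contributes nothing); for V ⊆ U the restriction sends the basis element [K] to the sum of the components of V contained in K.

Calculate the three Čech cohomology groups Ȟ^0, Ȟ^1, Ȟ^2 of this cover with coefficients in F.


nerve of the cover:
  W1={{c},{e},{f},{a,f},{b,c},{c,e},{d,f},{a,d,f}} W2={{a},{b},{e},{a,d},{a,f},{b,c},{c,e},{a,d,f}} W3={{b},{b,c}} W4={{d},{e},{f},{a,d},{a,f},{c,e},{d,f},{a,d,f}}
  W12={{e},{a,f},{b,c},{c,e},{a,d,f}} W13={{b,c}} W14={{e},{f},{a,f},{c,e},{d,f},{a,d,f}} W23={{b},{b,c}} W24={{e},{a,d},{a,f},{c,e},{a,d,f}}
  W123={{b,c}} W124={{e},{a,f},{c,e},{a,d,f}}
components per intersection:
  W1: {{c},{e},{b,c},{c,e}} {{f},{a,f},{d,f},{a,d,f}}
  W2: {{a},{a,d},{a,f},{a,d,f}} {{b},{b,c}} {{e},{c,e}}
  W3: {{b},{b,c}}
  W4: {{d},{f},{a,d},{a,f},{d,f},{a,d,f}} {{e},{c,e}}
  W12: {{e},{c,e}} {{a,f},{a,d,f}} {{b,c}}
  W13: {{b,c}}
  W14: {{e},{c,e}} {{f},{a,f},{d,f},{a,d,f}}
  W23: {{b},{b,c}}
  W24: {{e},{c,e}} {{a,d},{a,f},{a,d,f}}
  W123: {{b,c}}
  W124: {{e},{c,e}} {{a,f},{a,d,f}}
C dims 8,9,3; δ0: rk 6, SNF 1^6; δ1: rk 3, SNF 1^3
Ȟ^0 = (8 − 6) − 0 = 2, so Ȟ^0 ≅ Z^2
Ȟ^1 = (9 − 3) − 6 = 0, so Ȟ^1 ≅ 0
Ȟ^2 = (3 − 0) − 3 = 0, so Ȟ^2 ≅ 0

Ȟ^0(U;F) ≅ Z^2, Ȟ^1(U;F) ≅ 0, Ȟ^2(U;F) ≅ 0


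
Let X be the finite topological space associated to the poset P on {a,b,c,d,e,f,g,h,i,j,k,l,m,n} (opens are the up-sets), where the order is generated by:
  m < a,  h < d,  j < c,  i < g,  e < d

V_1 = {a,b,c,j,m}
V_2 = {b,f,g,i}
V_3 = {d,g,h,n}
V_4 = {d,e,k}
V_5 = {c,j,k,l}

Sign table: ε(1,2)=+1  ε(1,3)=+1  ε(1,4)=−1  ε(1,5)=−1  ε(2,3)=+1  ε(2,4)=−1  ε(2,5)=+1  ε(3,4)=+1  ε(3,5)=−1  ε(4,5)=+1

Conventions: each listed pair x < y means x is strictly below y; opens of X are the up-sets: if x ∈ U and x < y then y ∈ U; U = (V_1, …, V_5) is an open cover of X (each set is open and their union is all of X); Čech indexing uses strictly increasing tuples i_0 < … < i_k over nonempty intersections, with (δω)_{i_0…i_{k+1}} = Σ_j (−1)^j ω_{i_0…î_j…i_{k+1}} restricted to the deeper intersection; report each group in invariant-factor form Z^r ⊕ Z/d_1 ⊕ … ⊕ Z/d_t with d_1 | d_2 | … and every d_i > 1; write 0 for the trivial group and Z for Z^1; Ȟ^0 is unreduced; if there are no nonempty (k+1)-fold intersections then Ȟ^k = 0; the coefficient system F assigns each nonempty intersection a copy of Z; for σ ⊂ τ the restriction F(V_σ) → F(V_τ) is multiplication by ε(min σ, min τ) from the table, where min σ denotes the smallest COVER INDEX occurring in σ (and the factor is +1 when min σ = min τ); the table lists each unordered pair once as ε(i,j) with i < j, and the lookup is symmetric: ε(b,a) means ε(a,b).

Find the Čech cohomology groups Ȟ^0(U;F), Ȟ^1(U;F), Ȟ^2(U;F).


nerve simplices:
  V12={b} V15={c,j} V23={g} V34={d} V45={k}
C dims 5,5; δ0: rk 5, SNF 1^4·2
degree 0: 5−5−0 = 0 → Ȟ^0 ≅ 0
degree 1: 5−0−5 = 0 plus torsion [2] → Ȟ^1 ≅ Z/2
degree 2: 0−0−0 = 0 → Ȟ^2 ≅ 0

Ȟ^0 ≅ 0; Ȟ^1 ≅ Z/2; Ȟ^2 ≅ 0


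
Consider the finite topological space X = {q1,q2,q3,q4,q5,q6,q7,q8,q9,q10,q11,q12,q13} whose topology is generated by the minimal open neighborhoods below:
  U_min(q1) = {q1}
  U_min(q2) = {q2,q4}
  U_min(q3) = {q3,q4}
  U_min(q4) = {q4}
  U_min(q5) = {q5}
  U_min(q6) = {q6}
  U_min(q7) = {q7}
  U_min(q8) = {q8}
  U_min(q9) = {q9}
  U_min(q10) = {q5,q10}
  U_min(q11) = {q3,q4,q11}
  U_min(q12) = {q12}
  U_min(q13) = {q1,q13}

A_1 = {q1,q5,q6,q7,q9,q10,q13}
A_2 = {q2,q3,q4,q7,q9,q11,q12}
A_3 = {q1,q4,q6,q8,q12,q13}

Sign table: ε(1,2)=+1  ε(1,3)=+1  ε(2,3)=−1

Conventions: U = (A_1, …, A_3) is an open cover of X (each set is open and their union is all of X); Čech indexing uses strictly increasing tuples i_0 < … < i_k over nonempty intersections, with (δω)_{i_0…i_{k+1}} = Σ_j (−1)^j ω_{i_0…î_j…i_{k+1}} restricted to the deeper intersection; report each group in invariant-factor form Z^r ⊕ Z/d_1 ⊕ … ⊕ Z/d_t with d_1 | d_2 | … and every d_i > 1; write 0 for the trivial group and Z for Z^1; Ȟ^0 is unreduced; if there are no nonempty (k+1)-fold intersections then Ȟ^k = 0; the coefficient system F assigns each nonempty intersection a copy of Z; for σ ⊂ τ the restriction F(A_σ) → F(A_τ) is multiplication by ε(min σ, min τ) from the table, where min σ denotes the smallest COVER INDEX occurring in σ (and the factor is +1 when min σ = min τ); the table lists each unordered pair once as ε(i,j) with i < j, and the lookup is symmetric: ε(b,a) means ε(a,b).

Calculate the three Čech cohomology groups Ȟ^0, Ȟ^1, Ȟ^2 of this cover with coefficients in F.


nonempty overlaps:
  A12={q7,q9} A13={q1,q6,q13} A23={q4,q12}
C dims 3,3; δ0: rk 3, SNF 1^2·2
degree 0: 3−3−0 = 0 → Ȟ^0 ≅ 0
degree 1: 3−0−3 = 0 plus torsion [2] → Ȟ^1 ≅ Z/2
degree 2: 0−0−0 = 0 → Ȟ^2 ≅ 0

Ȟ^0 ≅ 0,  Ȟ^1 ≅ Z/2,  Ȟ^2 ≅ 0


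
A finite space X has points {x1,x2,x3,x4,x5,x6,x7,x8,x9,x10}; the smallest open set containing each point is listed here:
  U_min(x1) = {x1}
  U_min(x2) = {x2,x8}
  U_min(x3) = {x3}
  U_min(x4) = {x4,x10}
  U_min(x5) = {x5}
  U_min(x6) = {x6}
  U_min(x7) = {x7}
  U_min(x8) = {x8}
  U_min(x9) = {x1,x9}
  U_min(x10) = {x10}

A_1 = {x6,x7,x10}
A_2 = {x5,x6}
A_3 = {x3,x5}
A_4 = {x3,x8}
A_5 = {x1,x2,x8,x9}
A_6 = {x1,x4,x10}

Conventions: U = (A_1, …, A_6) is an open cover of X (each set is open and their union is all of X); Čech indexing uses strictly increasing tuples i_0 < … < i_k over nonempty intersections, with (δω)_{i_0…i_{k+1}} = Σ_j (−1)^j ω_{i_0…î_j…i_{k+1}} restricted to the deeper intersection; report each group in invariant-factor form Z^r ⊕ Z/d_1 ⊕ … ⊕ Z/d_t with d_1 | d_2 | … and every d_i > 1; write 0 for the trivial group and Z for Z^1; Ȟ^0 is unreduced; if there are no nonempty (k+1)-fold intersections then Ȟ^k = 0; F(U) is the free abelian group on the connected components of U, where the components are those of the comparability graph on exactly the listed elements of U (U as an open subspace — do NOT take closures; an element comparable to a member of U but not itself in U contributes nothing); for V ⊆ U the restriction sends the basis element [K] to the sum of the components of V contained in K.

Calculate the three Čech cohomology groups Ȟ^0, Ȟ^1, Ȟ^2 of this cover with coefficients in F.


Ȟ^0 = Z^7, Ȟ^1 = 0 and Ȟ^2 = 0

nerve simplices:
  A12={x6} A16={x10} A23={x5} A34={x3} A45={x8} A56={x1}
components per intersection:
  A1: {x6} {x7} {x10}
  A2: {x5} {x6}
  A3: {x3} {x5}
  A4: {x3} {x8}
  A5: {x1,x9} {x2,x8}
  A6: {x1} {x4,x10}
  A12: {x6}
  A16: {x10}
  A23: {x5}
  A34: {x3}
  A45: {x8}
  A56: {x1}
C dims 13,6; δ0: rk 6, SNF 1^6
degree 0: 13−6−0 = 7 → Ȟ^0 ≅ Z^7
degree 1: 6−0−6 = 0 → Ȟ^1 ≅ 0
degree 2: 0−0−0 = 0 → Ȟ^2 ≅ 0


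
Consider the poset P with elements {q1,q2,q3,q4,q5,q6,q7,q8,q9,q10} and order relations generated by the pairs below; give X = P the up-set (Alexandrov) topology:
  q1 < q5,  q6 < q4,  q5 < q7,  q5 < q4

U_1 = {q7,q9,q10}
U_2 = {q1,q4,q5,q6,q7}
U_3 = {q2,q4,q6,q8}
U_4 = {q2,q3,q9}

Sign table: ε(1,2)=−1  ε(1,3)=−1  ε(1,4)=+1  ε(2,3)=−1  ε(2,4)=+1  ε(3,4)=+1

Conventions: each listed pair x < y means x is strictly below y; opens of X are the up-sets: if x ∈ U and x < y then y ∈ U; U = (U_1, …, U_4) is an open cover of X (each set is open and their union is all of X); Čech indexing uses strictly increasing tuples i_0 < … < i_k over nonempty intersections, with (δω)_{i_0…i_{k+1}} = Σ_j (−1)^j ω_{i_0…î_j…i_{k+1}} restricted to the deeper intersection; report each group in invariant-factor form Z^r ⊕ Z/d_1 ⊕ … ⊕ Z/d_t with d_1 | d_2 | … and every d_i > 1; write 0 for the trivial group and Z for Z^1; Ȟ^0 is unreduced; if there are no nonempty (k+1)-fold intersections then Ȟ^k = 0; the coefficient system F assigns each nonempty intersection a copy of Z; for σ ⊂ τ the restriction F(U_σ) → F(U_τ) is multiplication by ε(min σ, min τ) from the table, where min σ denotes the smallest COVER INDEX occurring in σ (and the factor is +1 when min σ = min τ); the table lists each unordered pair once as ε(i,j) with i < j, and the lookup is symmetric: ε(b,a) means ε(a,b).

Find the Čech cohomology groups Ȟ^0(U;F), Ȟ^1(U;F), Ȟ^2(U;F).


nonempty intersections:
  U12={q7} U14={q9} U23={q4,q6} U34={q2}
C dims 4,4; δ0: rk 3, SNF 1^3
Ȟ^0: (4−3)−0=1 ⇒ Z
Ȟ^1: (4−0)−3=1 ⇒ Z
Ȟ^2: (0−0)−0=0 ⇒ 0

Ȟ^0(U;F) ≅ Z,  Ȟ^1(U;F) ≅ Z,  Ȟ^2(U;F) ≅ 0


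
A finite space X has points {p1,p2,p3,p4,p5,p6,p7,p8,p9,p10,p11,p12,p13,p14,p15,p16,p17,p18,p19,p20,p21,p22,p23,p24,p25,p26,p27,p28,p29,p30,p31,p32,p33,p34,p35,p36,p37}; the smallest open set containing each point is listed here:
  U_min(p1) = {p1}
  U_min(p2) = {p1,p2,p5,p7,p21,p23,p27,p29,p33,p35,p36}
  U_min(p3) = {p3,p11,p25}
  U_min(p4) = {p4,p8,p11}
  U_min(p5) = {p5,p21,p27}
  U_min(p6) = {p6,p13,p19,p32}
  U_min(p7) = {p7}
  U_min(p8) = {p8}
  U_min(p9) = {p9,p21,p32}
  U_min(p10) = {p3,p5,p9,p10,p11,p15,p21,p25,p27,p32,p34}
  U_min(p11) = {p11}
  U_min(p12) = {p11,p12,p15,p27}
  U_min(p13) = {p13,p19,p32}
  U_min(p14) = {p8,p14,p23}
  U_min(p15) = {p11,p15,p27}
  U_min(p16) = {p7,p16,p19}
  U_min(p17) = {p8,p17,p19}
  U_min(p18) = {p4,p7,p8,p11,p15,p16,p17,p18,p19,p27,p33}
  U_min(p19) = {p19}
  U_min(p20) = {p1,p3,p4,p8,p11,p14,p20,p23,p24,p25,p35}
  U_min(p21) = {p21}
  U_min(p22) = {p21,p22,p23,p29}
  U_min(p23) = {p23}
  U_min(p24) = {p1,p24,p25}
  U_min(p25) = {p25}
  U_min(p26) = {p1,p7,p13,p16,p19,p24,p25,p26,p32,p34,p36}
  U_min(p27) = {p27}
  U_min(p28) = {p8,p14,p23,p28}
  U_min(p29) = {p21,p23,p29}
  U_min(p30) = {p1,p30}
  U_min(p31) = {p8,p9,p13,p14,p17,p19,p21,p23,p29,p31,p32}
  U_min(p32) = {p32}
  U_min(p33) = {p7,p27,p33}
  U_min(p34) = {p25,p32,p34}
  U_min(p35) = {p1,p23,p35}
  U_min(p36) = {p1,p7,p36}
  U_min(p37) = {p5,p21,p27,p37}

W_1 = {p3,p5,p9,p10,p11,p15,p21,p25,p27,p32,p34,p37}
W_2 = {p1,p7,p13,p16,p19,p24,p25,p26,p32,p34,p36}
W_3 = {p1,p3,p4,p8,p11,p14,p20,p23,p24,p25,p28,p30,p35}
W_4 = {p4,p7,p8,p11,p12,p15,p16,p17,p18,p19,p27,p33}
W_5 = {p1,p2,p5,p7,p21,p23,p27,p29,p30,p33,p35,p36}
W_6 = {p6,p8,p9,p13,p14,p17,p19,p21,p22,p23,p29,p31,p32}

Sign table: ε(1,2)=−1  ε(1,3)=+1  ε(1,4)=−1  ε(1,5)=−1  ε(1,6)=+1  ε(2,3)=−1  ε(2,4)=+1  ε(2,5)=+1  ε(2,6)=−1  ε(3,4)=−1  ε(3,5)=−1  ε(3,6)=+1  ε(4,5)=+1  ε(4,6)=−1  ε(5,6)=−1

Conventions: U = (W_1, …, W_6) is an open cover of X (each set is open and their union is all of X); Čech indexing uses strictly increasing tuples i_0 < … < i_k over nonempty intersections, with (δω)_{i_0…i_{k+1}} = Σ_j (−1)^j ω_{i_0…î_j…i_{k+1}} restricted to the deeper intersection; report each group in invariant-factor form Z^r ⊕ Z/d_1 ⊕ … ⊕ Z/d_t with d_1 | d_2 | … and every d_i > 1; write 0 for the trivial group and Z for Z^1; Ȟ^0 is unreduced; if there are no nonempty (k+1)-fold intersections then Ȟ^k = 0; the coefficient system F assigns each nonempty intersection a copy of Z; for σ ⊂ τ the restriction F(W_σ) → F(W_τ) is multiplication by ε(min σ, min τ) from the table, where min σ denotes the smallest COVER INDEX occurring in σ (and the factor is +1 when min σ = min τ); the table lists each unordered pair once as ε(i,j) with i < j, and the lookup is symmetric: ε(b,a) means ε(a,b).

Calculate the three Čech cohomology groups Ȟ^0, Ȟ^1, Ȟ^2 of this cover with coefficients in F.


nerve simplices:
  W12={p25,p32,p34} W13={p3,p11,p25} W14={p11,p15,p27} W15={p5,p21,p27} W16={p9,p21,p32} W23={p1,p24,p25} W24={p7,p16,p19} W25={p1,p7,p36} W26={p13,p19,p32} W34={p4,p8,p11} W35={p1,p23,p30,p35} W36={p8,p14,p23} W45={p7,p27,p33} W46={p8,p17,p19} W56={p21,p23,p29}
  W123={p25} W126={p32} W134={p11} W145={p27} W156={p21} W235={p1} W245={p7} W246={p19} W346={p8} W356={p23}
C dims 6,15,10; δ0: rk 5, SNF 1^5; δ1: rk 10, SNF 1^9·2
degree 0: 6−5−0 = 1 → Ȟ^0 ≅ Z
degree 1: 15−10−5 = 0 → Ȟ^1 ≅ 0
degree 2: 10−0−10 = 0 plus torsion [2] → Ȟ^2 ≅ Z/2

Ȟ^0(U;F) ≅ Z,  Ȟ^1(U;F) ≅ 0,  Ȟ^2(U;F) ≅ Z/2


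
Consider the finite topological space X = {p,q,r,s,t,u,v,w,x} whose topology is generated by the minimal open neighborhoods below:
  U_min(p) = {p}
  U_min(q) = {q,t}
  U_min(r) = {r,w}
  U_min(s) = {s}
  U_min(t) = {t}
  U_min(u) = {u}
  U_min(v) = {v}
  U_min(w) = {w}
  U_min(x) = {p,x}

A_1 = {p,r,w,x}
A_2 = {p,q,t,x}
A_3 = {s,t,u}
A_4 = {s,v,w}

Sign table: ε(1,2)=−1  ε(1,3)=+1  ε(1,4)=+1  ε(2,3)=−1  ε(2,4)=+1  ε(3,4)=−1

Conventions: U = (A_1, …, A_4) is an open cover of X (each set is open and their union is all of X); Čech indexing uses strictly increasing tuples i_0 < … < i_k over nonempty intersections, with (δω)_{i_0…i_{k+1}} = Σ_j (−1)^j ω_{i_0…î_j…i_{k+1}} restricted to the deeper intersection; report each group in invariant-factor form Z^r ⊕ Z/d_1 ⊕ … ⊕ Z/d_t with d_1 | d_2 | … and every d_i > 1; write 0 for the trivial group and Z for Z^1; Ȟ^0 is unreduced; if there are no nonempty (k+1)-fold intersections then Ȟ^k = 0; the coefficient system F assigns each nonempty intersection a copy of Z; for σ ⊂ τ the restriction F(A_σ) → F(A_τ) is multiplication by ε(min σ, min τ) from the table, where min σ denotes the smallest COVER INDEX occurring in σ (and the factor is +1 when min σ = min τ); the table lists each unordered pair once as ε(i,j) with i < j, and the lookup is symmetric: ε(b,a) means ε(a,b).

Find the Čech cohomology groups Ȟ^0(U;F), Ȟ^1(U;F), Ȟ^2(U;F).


nonempty intersections:
  A12={p,x} A14={w} A23={t} A34={s}
C dims 4,4; δ0: rk 4, SNF 1^3·2
Ȟ^0: (4−4)−0=0 ⇒ 0
Ȟ^1: (4−0)−4=0 plus torsion [2] ⇒ Z/2
Ȟ^2: (0−0)−0=0 ⇒ 0

Ȟ^0 ≅ 0, Ȟ^1 ≅ Z/2 and Ȟ^2 ≅ 0
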